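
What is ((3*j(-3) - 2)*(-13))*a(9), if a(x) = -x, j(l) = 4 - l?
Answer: 2223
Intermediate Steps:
((3*j(-3) - 2)*(-13))*a(9) = ((3*(4 - 1*(-3)) - 2)*(-13))*(-1*9) = ((3*(4 + 3) - 2)*(-13))*(-9) = ((3*7 - 2)*(-13))*(-9) = ((21 - 2)*(-13))*(-9) = (19*(-13))*(-9) = -247*(-9) = 2223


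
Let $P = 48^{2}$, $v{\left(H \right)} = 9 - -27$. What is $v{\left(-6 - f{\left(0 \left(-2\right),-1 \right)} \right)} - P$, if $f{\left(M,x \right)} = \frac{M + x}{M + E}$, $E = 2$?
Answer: $-2268$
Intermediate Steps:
$f{\left(M,x \right)} = \frac{M + x}{2 + M}$ ($f{\left(M,x \right)} = \frac{M + x}{M + 2} = \frac{M + x}{2 + M}$)
$v{\left(H \right)} = 36$ ($v{\left(H \right)} = 9 + 27 = 36$)
$P = 2304$
$v{\left(-6 - f{\left(0 \left(-2\right),-1 \right)} \right)} - P = 36 - 2304 = -2268$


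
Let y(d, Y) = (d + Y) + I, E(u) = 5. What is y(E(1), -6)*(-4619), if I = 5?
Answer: -18476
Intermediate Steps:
y(d, Y) = 5 + Y + d (y(d, Y) = (d + Y) + 5 = (Y + d) + 5 = 5 + Y + d)
y(E(1), -6)*(-4619) = (5 - 6 + 5)*(-4619) = 4*(-4619) = -18476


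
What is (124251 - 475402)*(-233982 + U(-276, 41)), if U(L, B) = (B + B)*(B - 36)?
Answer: 82019041372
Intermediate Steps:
U(L, B) = 2*B*(-36 + B) (U(L, B) = (2*B)*(-36 + B) = 2*B*(-36 + B))
(124251 - 475402)*(-233982 + U(-276, 41)) = (124251 - 475402)*(-233982 + 2*41*(-36 + 41)) = -351151*(-233982 + 2*41*5) = -351151*(-233982 + 410) = -351151*(-233572) = 82019041372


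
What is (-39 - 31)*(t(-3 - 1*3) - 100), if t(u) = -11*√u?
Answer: 7000 + 770*I*√6 ≈ 7000.0 + 1886.1*I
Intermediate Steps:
(-39 - 31)*(t(-3 - 1*3) - 100) = (-39 - 31)*(-11*√(-3 - 1*3) - 100) = -70*(-11*√(-3 - 3) - 100) = -70*(-11*I*√6 - 100) = -70*(-100 - 11*I*√6) = 7000 + 770*I*√6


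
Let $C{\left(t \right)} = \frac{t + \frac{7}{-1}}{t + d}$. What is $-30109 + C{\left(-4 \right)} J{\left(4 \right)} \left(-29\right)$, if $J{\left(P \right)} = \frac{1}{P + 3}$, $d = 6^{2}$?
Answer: $- \frac{6744097}{224} \approx -30108.0$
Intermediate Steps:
$d = 36$
$J{\left(P \right)} = \frac{1}{3 + P}$
$C{\left(t \right)} = \frac{-7 + t}{36 + t}$ ($C{\left(t \right)} = \frac{t + \frac{7}{-1}}{t + 36} = \frac{t + 7 \left(-1\right)}{36 + t} = \frac{t - 7}{36 + t} = \frac{-7 + t}{36 + t}$)
$-30109 + C{\left(-4 \right)} J{\left(4 \right)} \left(-29\right) = -30109 + \frac{\frac{1}{36 - 4} \left(-7 - 4\right)}{3 + 4} \left(-29\right) = -30109 + \frac{\frac{1}{32} \left(-11\right)}{7} \left(-29\right) = -30109 + \frac{1}{32} \left(-11\right) \frac{1}{7} \left(-29\right) = -30109 + \left(- \frac{11}{32}\right) \frac{1}{7} \left(-29\right) = -30109 - - \frac{319}{224} = -30109 + \frac{319}{224} = - \frac{6744097}{224}$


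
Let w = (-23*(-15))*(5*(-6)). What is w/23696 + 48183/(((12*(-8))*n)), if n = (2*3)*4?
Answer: -24283141/1137408 ≈ -21.350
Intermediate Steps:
n = 24 (n = 6*4 = 24)
w = -10350 (w = 345*(-30) = -10350)
w/23696 + 48183/(((12*(-8))*n)) = -10350/23696 + 48183/(((12*(-8))*24)) = -10350*1/23696 + 48183/((-96*24)) = -5175/11848 + 48183/(-2304) = -5175/11848 + 48183*(-1/2304) = -5175/11848 - 16061/768 = -24283141/1137408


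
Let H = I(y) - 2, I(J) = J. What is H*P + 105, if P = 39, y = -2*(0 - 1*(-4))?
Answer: -285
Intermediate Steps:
y = -8 (y = -2*(0 + 4) = -2*4 = -8)
H = -10 (H = -8 - 2 = -10)
H*P + 105 = -10*39 + 105 = -390 + 105 = -285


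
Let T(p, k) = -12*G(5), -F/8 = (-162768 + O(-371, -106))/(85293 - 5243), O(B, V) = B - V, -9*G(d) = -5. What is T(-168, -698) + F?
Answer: 1155896/120075 ≈ 9.6264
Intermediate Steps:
G(d) = 5/9 (G(d) = -⅑*(-5) = 5/9)
F = 652132/40025 (F = -8*(-162768 + (-371 - 1*(-106)))/(85293 - 5243) = -8*(-162768 + (-371 + 106))/80050 = -8*(-162768 - 265)/80050 = -(-1304264)/80050 = -8*(-163033/80050) = 652132/40025 ≈ 16.293)
T(p, k) = -20/3 (T(p, k) = -12*5/9 = -20/3)
T(-168, -698) + F = -20/3 + 652132/40025 = 1155896/120075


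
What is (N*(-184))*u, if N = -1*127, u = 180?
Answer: 4206240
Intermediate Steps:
N = -127
(N*(-184))*u = -127*(-184)*180 = 23368*180 = 4206240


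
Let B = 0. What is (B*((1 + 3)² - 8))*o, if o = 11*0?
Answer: 0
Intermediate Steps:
o = 0
(B*((1 + 3)² - 8))*o = (0*((1 + 3)² - 8))*0 = (0*(4² - 8))*0 = (0*(16 - 8))*0 = (0*8)*0 = 0*0 = 0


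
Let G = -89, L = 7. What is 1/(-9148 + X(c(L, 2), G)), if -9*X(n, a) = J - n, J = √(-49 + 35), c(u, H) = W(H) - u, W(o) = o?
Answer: -247011/2259793861 + 3*I*√14/2259793861 ≈ -0.00010931 + 4.9673e-9*I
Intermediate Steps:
c(u, H) = H - u
J = I*√14 (J = √(-14) = I*√14 ≈ 3.7417*I)
X(n, a) = n/9 - I*√14/9 (X(n, a) = -(I*√14 - n)/9 = -(-n + I*√14)/9 = n/9 - I*√14/9)
1/(-9148 + X(c(L, 2), G)) = 1/(-9148 + ((2 - 1*7)/9 - I*√14/9)) = 1/(-9148 + ((2 - 7)/9 - I*√14/9)) = 1/(-9148 + ((⅑)*(-5) - I*√14/9)) = 1/(-9148 + (-5/9 - I*√14/9)) = 1/(-82337/9 - I*√14/9)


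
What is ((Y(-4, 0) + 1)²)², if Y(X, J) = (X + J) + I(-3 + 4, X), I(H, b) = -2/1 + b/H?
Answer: 6561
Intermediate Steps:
I(H, b) = -2 + b/H (I(H, b) = -2*1 + b/H = -2 + b/H)
Y(X, J) = -2 + J + 2*X (Y(X, J) = (X + J) + (-2 + X/(-3 + 4)) = (J + X) + (-2 + X/1) = (J + X) + (-2 + X*1) = (J + X) + (-2 + X) = -2 + J + 2*X)
((Y(-4, 0) + 1)²)² = (((-2 + 0 + 2*(-4)) + 1)²)² = (((-2 + 0 - 8) + 1)²)² = ((-10 + 1)²)² = ((-9)²)² = 81² = 6561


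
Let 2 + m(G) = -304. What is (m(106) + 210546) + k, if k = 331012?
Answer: 541252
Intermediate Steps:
m(G) = -306 (m(G) = -2 - 304 = -306)
(m(106) + 210546) + k = (-306 + 210546) + 331012 = 210240 + 331012 = 541252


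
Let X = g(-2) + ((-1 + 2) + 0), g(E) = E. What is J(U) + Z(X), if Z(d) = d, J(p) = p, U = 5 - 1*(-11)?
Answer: 15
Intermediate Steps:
U = 16 (U = 5 + 11 = 16)
X = -1 (X = -2 + ((-1 + 2) + 0) = -2 + (1 + 0) = -2 + 1 = -1)
J(U) + Z(X) = 16 - 1 = 15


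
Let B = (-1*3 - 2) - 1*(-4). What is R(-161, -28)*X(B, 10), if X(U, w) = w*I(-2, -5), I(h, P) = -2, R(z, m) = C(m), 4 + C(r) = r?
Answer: 640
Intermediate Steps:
C(r) = -4 + r
R(z, m) = -4 + m
B = -1 (B = (-3 - 2) + 4 = -5 + 4 = -1)
X(U, w) = -2*w (X(U, w) = w*(-2) = -2*w)
R(-161, -28)*X(B, 10) = (-4 - 28)*(-2*10) = -32*(-20) = 640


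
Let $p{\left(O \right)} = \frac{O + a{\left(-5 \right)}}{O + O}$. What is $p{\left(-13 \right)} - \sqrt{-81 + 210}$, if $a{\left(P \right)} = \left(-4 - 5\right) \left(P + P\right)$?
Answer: $- \frac{77}{26} - \sqrt{129} \approx -14.319$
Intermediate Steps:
$a{\left(P \right)} = - 18 P$ ($a{\left(P \right)} = - 9 \cdot 2 P = - 18 P$)
$p{\left(O \right)} = \frac{90 + O}{2 O}$ ($p{\left(O \right)} = \frac{O - -90}{O + O} = \frac{O + 90}{2 O} = \left(90 + O\right) \frac{1}{2 O} = \frac{90 + O}{2 O}$)
$p{\left(-13 \right)} - \sqrt{-81 + 210} = \frac{90 - 13}{2 \left(-13\right)} - \sqrt{-81 + 210} = \frac{1}{2} \left(- \frac{1}{13}\right) 77 - \sqrt{129} = - \frac{77}{26} - \sqrt{129}$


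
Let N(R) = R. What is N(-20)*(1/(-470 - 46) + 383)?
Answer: -988135/129 ≈ -7660.0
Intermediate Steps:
N(-20)*(1/(-470 - 46) + 383) = -20*(1/(-470 - 46) + 383) = -20*(1/(-516) + 383) = -20*(-1/516 + 383) = -20*197627/516 = -988135/129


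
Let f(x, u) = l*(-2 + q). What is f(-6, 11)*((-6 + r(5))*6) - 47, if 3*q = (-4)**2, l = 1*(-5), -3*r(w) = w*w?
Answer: 4159/3 ≈ 1386.3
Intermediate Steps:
r(w) = -w**2/3 (r(w) = -w*w/3 = -w**2/3)
l = -5
q = 16/3 (q = (1/3)*(-4)**2 = (1/3)*16 = 16/3 ≈ 5.3333)
f(x, u) = -50/3 (f(x, u) = -5*(-2 + 16/3) = -5*10/3 = -50/3)
f(-6, 11)*((-6 + r(5))*6) - 47 = -50*(-6 - 1/3*5**2)*6/3 - 47 = -50*(-6 - 1/3*25)*6/3 - 47 = -50*(-6 - 25/3)*6/3 - 47 = -(-2150)*6/9 - 47 = -50/3*(-86) - 47 = 4300/3 - 47 = 4159/3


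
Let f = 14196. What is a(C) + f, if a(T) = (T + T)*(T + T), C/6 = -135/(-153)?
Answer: 4135044/289 ≈ 14308.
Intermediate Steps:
C = 90/17 (C = 6*(-135/(-153)) = 6*(-135*(-1/153)) = 6*(15/17) = 90/17 ≈ 5.2941)
a(T) = 4*T² (a(T) = (2*T)*(2*T) = 4*T²)
a(C) + f = 4*(90/17)² + 14196 = 4*(8100/289) + 14196 = 32400/289 + 14196 = 4135044/289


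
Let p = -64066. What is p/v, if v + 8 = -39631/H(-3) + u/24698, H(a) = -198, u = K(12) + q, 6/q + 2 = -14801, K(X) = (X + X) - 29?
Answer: -1159429466873898/3477534881765 ≈ -333.41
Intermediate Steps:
K(X) = -29 + 2*X (K(X) = 2*X - 29 = -29 + 2*X)
q = -6/14803 (q = 6/(-2 - 14801) = 6/(-14803) = 6*(-1/14803) = -6/14803 ≈ -0.00040532)
u = -74021/14803 (u = (-29 + 2*12) - 6/14803 = (-29 + 24) - 6/14803 = -5 - 6/14803 = -74021/14803 ≈ -5.0004)
v = 3477534881765/18097422453 (v = -8 + (-39631/(-198) - 74021/14803/24698) = -8 + (-39631*(-1/198) - 74021/14803*1/24698) = -8 + (39631/198 - 74021/365604494) = -8 + 3622314261389/18097422453 = 3477534881765/18097422453 ≈ 192.16)
p/v = -64066/3477534881765/18097422453 = -64066*18097422453/3477534881765 = -1159429466873898/3477534881765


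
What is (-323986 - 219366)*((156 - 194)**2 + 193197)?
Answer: -105758576632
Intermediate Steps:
(-323986 - 219366)*((156 - 194)**2 + 193197) = -543352*((-38)**2 + 193197) = -543352*(1444 + 193197) = -543352*194641 = -105758576632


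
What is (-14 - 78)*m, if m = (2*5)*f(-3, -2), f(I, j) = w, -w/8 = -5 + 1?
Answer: -29440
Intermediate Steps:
w = 32 (w = -8*(-5 + 1) = -8*(-4) = 32)
f(I, j) = 32
m = 320 (m = (2*5)*32 = 10*32 = 320)
(-14 - 78)*m = (-14 - 78)*320 = -92*320 = -29440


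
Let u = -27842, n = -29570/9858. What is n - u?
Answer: 137218433/4929 ≈ 27839.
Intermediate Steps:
n = -14785/4929 (n = -29570*1/9858 = -14785/4929 ≈ -2.9996)
n - u = -14785/4929 - 1*(-27842) = -14785/4929 + 27842 = 137218433/4929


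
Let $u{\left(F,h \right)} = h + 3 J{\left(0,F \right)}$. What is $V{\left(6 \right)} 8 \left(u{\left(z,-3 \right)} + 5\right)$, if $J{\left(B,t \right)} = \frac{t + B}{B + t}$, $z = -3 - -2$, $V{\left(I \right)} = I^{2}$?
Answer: $1440$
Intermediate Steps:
$z = -1$ ($z = -3 + 2 = -1$)
$J{\left(B,t \right)} = 1$ ($J{\left(B,t \right)} = \frac{B + t}{B + t} = 1$)
$u{\left(F,h \right)} = 3 + h$ ($u{\left(F,h \right)} = h + 3 \cdot 1 = h + 3 = 3 + h$)
$V{\left(6 \right)} 8 \left(u{\left(z,-3 \right)} + 5\right) = 6^{2} \cdot 8 \left(\left(3 - 3\right) + 5\right) = 36 \cdot 8 \left(0 + 5\right) = 288 \cdot 5 = 1440$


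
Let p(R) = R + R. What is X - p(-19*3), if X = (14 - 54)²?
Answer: 1714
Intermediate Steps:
p(R) = 2*R
X = 1600 (X = (-40)² = 1600)
X - p(-19*3) = 1600 - 2*(-19*3) = 1600 - 2*(-57) = 1600 - 1*(-114) = 1600 + 114 = 1714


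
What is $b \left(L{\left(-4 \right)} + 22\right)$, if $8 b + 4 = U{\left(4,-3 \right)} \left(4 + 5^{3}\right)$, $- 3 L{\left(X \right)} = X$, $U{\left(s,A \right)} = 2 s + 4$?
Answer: $\frac{13510}{3} \approx 4503.3$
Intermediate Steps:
$U{\left(s,A \right)} = 4 + 2 s$
$L{\left(X \right)} = - \frac{X}{3}$
$b = 193$ ($b = - \frac{1}{2} + \frac{\left(4 + 2 \cdot 4\right) \left(4 + 5^{3}\right)}{8} = - \frac{1}{2} + \frac{\left(4 + 8\right) \left(4 + 125\right)}{8} = - \frac{1}{2} + \frac{12 \cdot 129}{8} = - \frac{1}{2} + \frac{1}{8} \cdot 1548 = - \frac{1}{2} + \frac{387}{2} = 193$)
$b \left(L{\left(-4 \right)} + 22\right) = 193 \left(\left(- \frac{1}{3}\right) \left(-4\right) + 22\right) = 193 \left(\frac{4}{3} + 22\right) = 193 \cdot \frac{70}{3} = \frac{13510}{3}$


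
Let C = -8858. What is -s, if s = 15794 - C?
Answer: -24652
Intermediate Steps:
s = 24652 (s = 15794 - 1*(-8858) = 15794 + 8858 = 24652)
-s = -1*24652 = -24652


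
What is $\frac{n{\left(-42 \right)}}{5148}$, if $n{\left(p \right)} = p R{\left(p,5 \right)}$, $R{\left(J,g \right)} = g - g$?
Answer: $0$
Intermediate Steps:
$R{\left(J,g \right)} = 0$
$n{\left(p \right)} = 0$ ($n{\left(p \right)} = p 0 = 0$)
$\frac{n{\left(-42 \right)}}{5148} = \frac{0}{5148} = 0 \cdot \frac{1}{5148} = 0$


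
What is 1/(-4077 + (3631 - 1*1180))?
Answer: -1/1626 ≈ -0.00061501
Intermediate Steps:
1/(-4077 + (3631 - 1*1180)) = 1/(-4077 + (3631 - 1180)) = 1/(-4077 + 2451) = 1/(-1626) = -1/1626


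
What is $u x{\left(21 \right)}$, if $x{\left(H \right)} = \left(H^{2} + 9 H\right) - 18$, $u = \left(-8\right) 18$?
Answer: $-88128$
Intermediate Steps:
$u = -144$
$x{\left(H \right)} = -18 + H^{2} + 9 H$
$u x{\left(21 \right)} = - 144 \left(-18 + 21^{2} + 9 \cdot 21\right) = - 144 \left(-18 + 441 + 189\right) = \left(-144\right) 612 = -88128$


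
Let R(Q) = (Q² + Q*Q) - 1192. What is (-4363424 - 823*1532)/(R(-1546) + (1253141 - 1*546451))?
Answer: -562426/548573 ≈ -1.0253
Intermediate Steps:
R(Q) = -1192 + 2*Q² (R(Q) = (Q² + Q²) - 1192 = 2*Q² - 1192 = -1192 + 2*Q²)
(-4363424 - 823*1532)/(R(-1546) + (1253141 - 1*546451)) = (-4363424 - 823*1532)/((-1192 + 2*(-1546)²) + (1253141 - 1*546451)) = (-4363424 - 1260836)/((-1192 + 2*2390116) + (1253141 - 546451)) = -5624260/((-1192 + 4780232) + 706690) = -5624260/(4779040 + 706690) = -5624260/5485730 = -5624260*1/5485730 = -562426/548573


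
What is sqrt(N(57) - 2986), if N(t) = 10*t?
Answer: 4*I*sqrt(151) ≈ 49.153*I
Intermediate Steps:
sqrt(N(57) - 2986) = sqrt(10*57 - 2986) = sqrt(570 - 2986) = sqrt(-2416) = 4*I*sqrt(151)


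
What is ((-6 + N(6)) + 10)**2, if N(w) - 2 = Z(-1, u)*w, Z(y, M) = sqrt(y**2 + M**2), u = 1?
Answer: 108 + 72*sqrt(2) ≈ 209.82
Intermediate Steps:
Z(y, M) = sqrt(M**2 + y**2)
N(w) = 2 + w*sqrt(2) (N(w) = 2 + sqrt(1**2 + (-1)**2)*w = 2 + sqrt(1 + 1)*w = 2 + sqrt(2)*w = 2 + w*sqrt(2))
((-6 + N(6)) + 10)**2 = ((-6 + (2 + 6*sqrt(2))) + 10)**2 = ((-4 + 6*sqrt(2)) + 10)**2 = (6 + 6*sqrt(2))**2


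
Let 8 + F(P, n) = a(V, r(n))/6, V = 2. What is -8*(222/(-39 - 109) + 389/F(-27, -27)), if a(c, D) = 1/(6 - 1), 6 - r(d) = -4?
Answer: 96228/239 ≈ 402.63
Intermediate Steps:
r(d) = 10 (r(d) = 6 - 1*(-4) = 6 + 4 = 10)
a(c, D) = 1/5
F(P, n) = -239/30 (F(P, n) = -8 + (1/5)/6 = -8 + (1/5)*(1/6) = -8 + 1/30 = -239/30)
-8*(222/(-39 - 109) + 389/F(-27, -27)) = -8*(222/(-39 - 109) + 389/(-239/30)) = -8*(222/(-148) + 389*(-30/239)) = -8*(222*(-1/148) - 11670/239) = -8*(-3/2 - 11670/239) = -8*(-24057/478) = 96228/239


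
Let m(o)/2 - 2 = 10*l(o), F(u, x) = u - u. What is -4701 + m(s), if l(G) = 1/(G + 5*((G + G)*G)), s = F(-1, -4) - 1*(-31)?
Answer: -45283757/9641 ≈ -4697.0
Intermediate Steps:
F(u, x) = 0
s = 31 (s = 0 - 1*(-31) = 0 + 31 = 31)
l(G) = 1/(G + 10*G²) (l(G) = 1/(G + 5*((2*G)*G)) = 1/(G + 5*(2*G²)) = 1/(G + 10*G²))
m(o) = 4 + 20/(o*(1 + 10*o)) (m(o) = 4 + 2*(10*(1/(o*(1 + 10*o)))) = 4 + 2*(10/(o*(1 + 10*o))) = 4 + 20/(o*(1 + 10*o)))
-4701 + m(s) = -4701 + 4*(5 + 31*(1 + 10*31))/(31*(1 + 10*31)) = -4701 + 4*(1/31)*(5 + 31*(1 + 310))/(1 + 310) = -4701 + 4*(1/31)*(5 + 31*311)/311 = -4701 + 4*(1/31)*(1/311)*(5 + 9641) = -4701 + 4*(1/31)*(1/311)*9646 = -4701 + 38584/9641 = -45283757/9641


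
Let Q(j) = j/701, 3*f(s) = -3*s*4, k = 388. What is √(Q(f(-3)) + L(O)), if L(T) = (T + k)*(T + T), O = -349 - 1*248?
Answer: 3*√13625240262/701 ≈ 499.55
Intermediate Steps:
f(s) = -4*s (f(s) = (-3*s*4)/3 = (-12*s)/3 = -4*s)
Q(j) = j/701 (Q(j) = j*(1/701) = j/701)
O = -597 (O = -349 - 248 = -597)
L(T) = 2*T*(388 + T) (L(T) = (T + 388)*(T + T) = (388 + T)*(2*T) = 2*T*(388 + T))
√(Q(f(-3)) + L(O)) = √((-4*(-3))/701 + 2*(-597)*(388 - 597)) = √((1/701)*12 + 2*(-597)*(-209)) = √(12/701 + 249546) = √(174931758/701) = 3*√13625240262/701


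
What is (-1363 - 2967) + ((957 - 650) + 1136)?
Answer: -2887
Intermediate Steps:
(-1363 - 2967) + ((957 - 650) + 1136) = -4330 + (307 + 1136) = -4330 + 1443 = -2887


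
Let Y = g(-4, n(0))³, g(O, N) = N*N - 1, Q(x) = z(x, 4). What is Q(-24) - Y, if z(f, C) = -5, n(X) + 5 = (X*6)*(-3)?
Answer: -13829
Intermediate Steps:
n(X) = -5 - 18*X (n(X) = -5 + (X*6)*(-3) = -5 + (6*X)*(-3) = -5 - 18*X)
Q(x) = -5
g(O, N) = -1 + N² (g(O, N) = N² - 1 = -1 + N²)
Y = 13824 (Y = (-1 + (-5 - 18*0)²)³ = (-1 + (-5 + 0)²)³ = (-1 + (-5)²)³ = (-1 + 25)³ = 24³ = 13824)
Q(-24) - Y = -5 - 1*13824 = -5 - 13824 = -13829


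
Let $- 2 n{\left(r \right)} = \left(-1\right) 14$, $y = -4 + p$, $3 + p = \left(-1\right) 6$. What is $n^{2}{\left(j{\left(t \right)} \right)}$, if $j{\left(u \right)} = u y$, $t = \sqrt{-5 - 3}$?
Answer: $49$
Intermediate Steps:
$p = -9$ ($p = -3 - 6 = -9$)
$y = -13$ ($y = -4 - 9 = -13$)
$t = 2 i \sqrt{2}$ ($t = \sqrt{-8} = 2 i \sqrt{2} \approx 2.8284 i$)
$j{\left(u \right)} = - 13 u$ ($j{\left(u \right)} = u \left(-13\right) = - 13 u$)
$n{\left(r \right)} = 7$ ($n{\left(r \right)} = - \frac{\left(-1\right) 14}{2} = \left(- \frac{1}{2}\right) \left(-14\right) = 7$)
$n^{2}{\left(j{\left(t \right)} \right)} = 7^{2} = 49$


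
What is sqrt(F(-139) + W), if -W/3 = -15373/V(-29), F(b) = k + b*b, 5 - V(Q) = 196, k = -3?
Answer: sqrt(695931229)/191 ≈ 138.12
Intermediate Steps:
V(Q) = -191 (V(Q) = 5 - 1*196 = 5 - 196 = -191)
F(b) = -3 + b**2 (F(b) = -3 + b*b = -3 + b**2)
W = -46119/191 (W = -(-46119)/(-191) = -(-46119)*(-1)/191 = -3*15373/191 = -46119/191 ≈ -241.46)
sqrt(F(-139) + W) = sqrt((-3 + (-139)**2) - 46119/191) = sqrt((-3 + 19321) - 46119/191) = sqrt(19318 - 46119/191) = sqrt(3643619/191) = sqrt(695931229)/191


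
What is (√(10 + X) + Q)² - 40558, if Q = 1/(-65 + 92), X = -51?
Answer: -29596670/729 + 2*I*√41/27 ≈ -40599.0 + 0.47431*I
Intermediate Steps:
Q = 1/27 ≈ 0.037037
(√(10 + X) + Q)² - 40558 = (√(10 - 51) + 1/27)² - 40558 = (√(-41) + 1/27)² - 40558 = (I*√41 + 1/27)² - 40558 = (1/27 + I*√41)² - 40558 = -40558 + (1/27 + I*√41)²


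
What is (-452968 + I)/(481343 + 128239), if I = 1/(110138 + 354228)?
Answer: -210342938287/283069155012 ≈ -0.74308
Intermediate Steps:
I = 1/464366 ≈ 2.1535e-6
(-452968 + I)/(481343 + 128239) = (-452968 + 1/464366)/(481343 + 128239) = -210342938287/464366/609582 = -210342938287/464366*1/609582 = -210342938287/283069155012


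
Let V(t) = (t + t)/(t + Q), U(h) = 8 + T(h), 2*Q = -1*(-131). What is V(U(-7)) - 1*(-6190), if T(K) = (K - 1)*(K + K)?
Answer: 2296970/371 ≈ 6191.3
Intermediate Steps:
T(K) = 2*K*(-1 + K) (T(K) = (-1 + K)*(2*K) = 2*K*(-1 + K))
Q = 131/2 (Q = (-1*(-131))/2 = (½)*131 = 131/2 ≈ 65.500)
U(h) = 8 + 2*h*(-1 + h)
V(t) = 2*t/(131/2 + t) (V(t) = (t + t)/(t + 131/2) = (2*t)/(131/2 + t) = 2*t/(131/2 + t))
V(U(-7)) - 1*(-6190) = 4*(8 + 2*(-7)*(-1 - 7))/(131 + 2*(8 + 2*(-7)*(-1 - 7))) - 1*(-6190) = 4*(8 + 2*(-7)*(-8))/(131 + 2*(8 + 2*(-7)*(-8))) + 6190 = 4*(8 + 112)/(131 + 2*(8 + 112)) + 6190 = 4*120/(131 + 2*120) + 6190 = 4*120/(131 + 240) + 6190 = 4*120/371 + 6190 = 4*120*(1/371) + 6190 = 480/371 + 6190 = 2296970/371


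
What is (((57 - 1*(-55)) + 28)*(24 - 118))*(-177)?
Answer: 2329320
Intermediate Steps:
(((57 - 1*(-55)) + 28)*(24 - 118))*(-177) = (((57 + 55) + 28)*(-94))*(-177) = ((112 + 28)*(-94))*(-177) = (140*(-94))*(-177) = -13160*(-177) = 2329320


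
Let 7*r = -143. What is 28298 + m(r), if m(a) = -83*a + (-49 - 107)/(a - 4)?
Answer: 11969983/399 ≈ 30000.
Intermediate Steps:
r = -143/7 (r = (⅐)*(-143) = -143/7 ≈ -20.429)
m(a) = -156/(-4 + a) - 83*a (m(a) = -83*a - 156/(-4 + a) = -156/(-4 + a) - 83*a)
28298 + m(r) = 28298 + (-156 - 83*(-143/7)² + 332*(-143/7))/(-4 - 143/7) = 28298 + (-156 - 83*20449/49 - 47476/7)/(-171/7) = 28298 - 7*(-156 - 1697267/49 - 47476/7)/171 = 28298 - 7/171*(-2037243/49) = 28298 + 679081/399 = 11969983/399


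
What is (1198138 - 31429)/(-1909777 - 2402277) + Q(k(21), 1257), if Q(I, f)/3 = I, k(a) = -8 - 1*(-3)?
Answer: -65847519/4312054 ≈ -15.271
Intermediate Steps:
k(a) = -5 (k(a) = -8 + 3 = -5)
Q(I, f) = 3*I
(1198138 - 31429)/(-1909777 - 2402277) + Q(k(21), 1257) = (1198138 - 31429)/(-1909777 - 2402277) + 3*(-5) = 1166709/(-4312054) - 15 = 1166709*(-1/4312054) - 15 = -1166709/4312054 - 15 = -65847519/4312054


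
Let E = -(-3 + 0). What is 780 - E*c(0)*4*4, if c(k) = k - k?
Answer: 780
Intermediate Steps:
c(k) = 0
E = 3 (E = -1*(-3) = 3)
780 - E*c(0)*4*4 = 780 - 3*0*4*4 = 780 - 0*16 = 780 - 1*0 = 780 + 0 = 780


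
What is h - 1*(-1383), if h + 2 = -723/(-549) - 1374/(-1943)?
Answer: 491760494/355569 ≈ 1383.0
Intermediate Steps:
h = 8567/355569 (h = -2 + (-723/(-549) - 1374/(-1943)) = -2 + (-723*(-1/549) - 1374*(-1/1943)) = -2 + (241/183 + 1374/1943) = -2 + 719705/355569 = 8567/355569 ≈ 0.024094)
h - 1*(-1383) = 8567/355569 - 1*(-1383) = 8567/355569 + 1383 = 491760494/355569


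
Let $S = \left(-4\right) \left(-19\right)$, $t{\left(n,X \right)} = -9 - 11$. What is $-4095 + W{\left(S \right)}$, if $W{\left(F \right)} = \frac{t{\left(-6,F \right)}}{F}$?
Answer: $- \frac{77810}{19} \approx -4095.3$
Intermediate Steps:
$t{\left(n,X \right)} = -20$ ($t{\left(n,X \right)} = -9 - 11 = -20$)
$S = 76$
$W{\left(F \right)} = - \frac{20}{F}$
$-4095 + W{\left(S \right)} = -4095 - \frac{20}{76} = -4095 - \frac{5}{19} = - \frac{77810}{19}$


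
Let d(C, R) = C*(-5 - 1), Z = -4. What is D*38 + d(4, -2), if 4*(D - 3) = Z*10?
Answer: -290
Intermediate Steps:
d(C, R) = -6*C (d(C, R) = C*(-6) = -6*C)
D = -7 (D = 3 + (-4*10)/4 = 3 + (1/4)*(-40) = 3 - 10 = -7)
D*38 + d(4, -2) = -7*38 - 6*4 = -266 - 24 = -290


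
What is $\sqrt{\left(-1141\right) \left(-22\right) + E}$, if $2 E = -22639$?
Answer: $\frac{\sqrt{55130}}{2} \approx 117.4$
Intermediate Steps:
$E = - \frac{22639}{2}$ ($E = \frac{1}{2} \left(-22639\right) = - \frac{22639}{2} \approx -11320.0$)
$\sqrt{\left(-1141\right) \left(-22\right) + E} = \sqrt{\left(-1141\right) \left(-22\right) - \frac{22639}{2}} = \sqrt{25102 - \frac{22639}{2}} = \sqrt{\frac{27565}{2}} = \frac{\sqrt{55130}}{2}$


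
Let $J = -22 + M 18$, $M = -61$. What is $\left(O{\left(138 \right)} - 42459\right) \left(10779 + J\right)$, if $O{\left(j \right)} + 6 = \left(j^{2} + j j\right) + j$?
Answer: $-40944501$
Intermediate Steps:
$J = -1120$ ($J = -22 - 1098 = -1120$)
$O{\left(j \right)} = -6 + j + 2 j^{2}$ ($O{\left(j \right)} = -6 + \left(\left(j^{2} + j j\right) + j\right) = -6 + \left(\left(j^{2} + j^{2}\right) + j\right) = -6 + \left(2 j^{2} + j\right) = -6 + \left(j + 2 j^{2}\right) = -6 + j + 2 j^{2}$)
$\left(O{\left(138 \right)} - 42459\right) \left(10779 + J\right) = \left(\left(-6 + 138 + 2 \cdot 138^{2}\right) - 42459\right) \left(10779 - 1120\right) = \left(\left(-6 + 138 + 2 \cdot 19044\right) - 42459\right) 9659 = \left(\left(-6 + 138 + 38088\right) - 42459\right) 9659 = \left(38220 - 42459\right) 9659 = \left(-4239\right) 9659 = -40944501$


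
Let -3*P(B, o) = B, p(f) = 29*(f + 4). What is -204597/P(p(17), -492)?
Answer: 204597/203 ≈ 1007.9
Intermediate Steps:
p(f) = 116 + 29*f (p(f) = 29*(4 + f) = 116 + 29*f)
P(B, o) = -B/3
-204597/P(p(17), -492) = -204597*(-3/(116 + 29*17)) = -204597*(-3/(116 + 493)) = -204597/((-⅓*609)) = -204597/(-203) = -204597*(-1/203) = 204597/203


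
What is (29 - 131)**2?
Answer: 10404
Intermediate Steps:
(29 - 131)**2 = (-102)**2 = 10404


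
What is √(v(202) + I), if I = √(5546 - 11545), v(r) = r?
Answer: √(202 + I*√5999) ≈ 14.463 + 2.6777*I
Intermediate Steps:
I = I*√5999 (I = √(-5999) = I*√5999 ≈ 77.453*I)
√(v(202) + I) = √(202 + I*√5999)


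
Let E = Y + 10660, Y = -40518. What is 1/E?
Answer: -1/29858 ≈ -3.3492e-5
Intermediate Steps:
E = -29858 (E = -40518 + 10660 = -29858)
1/E = 1/(-29858) = -1/29858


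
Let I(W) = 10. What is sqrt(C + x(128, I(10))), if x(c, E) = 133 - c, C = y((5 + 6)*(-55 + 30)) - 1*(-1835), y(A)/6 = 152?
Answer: 8*sqrt(43) ≈ 52.460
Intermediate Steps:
y(A) = 912 (y(A) = 6*152 = 912)
C = 2747 (C = 912 - 1*(-1835) = 912 + 1835 = 2747)
sqrt(C + x(128, I(10))) = sqrt(2747 + (133 - 1*128)) = sqrt(2747 + (133 - 128)) = sqrt(2747 + 5) = sqrt(2752) = 8*sqrt(43)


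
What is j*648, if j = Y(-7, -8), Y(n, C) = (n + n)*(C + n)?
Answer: 136080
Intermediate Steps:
Y(n, C) = 2*n*(C + n) (Y(n, C) = (2*n)*(C + n) = 2*n*(C + n))
j = 210 (j = 2*(-7)*(-8 - 7) = 2*(-7)*(-15) = 210)
j*648 = 210*648 = 136080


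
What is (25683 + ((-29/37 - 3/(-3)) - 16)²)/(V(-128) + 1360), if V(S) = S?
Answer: 35501083/1686608 ≈ 21.049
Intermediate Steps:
(25683 + ((-29/37 - 3/(-3)) - 16)²)/(V(-128) + 1360) = (25683 + ((-29/37 - 3/(-3)) - 16)²)/(-128 + 1360) = (25683 + ((-29*1/37 - 3*(-⅓)) - 16)²)/1232 = (25683 + ((-29/37 + 1) - 16)²)*(1/1232) = (25683 + (8/37 - 16)²)*(1/1232) = (25683 + (-584/37)²)*(1/1232) = (25683 + 341056/1369)*(1/1232) = (35501083/1369)*(1/1232) = 35501083/1686608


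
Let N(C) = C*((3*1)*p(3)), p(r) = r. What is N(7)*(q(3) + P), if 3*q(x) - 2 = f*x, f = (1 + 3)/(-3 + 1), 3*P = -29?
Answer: -693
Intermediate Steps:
P = -29/3 (P = (⅓)*(-29) = -29/3 ≈ -9.6667)
f = -2 (f = 4/(-2) = 4*(-½) = -2)
N(C) = 9*C (N(C) = C*((3*1)*3) = C*(3*3) = C*9 = 9*C)
q(x) = ⅔ - 2*x/3 (q(x) = ⅔ + (-2*x)/3 = ⅔ - 2*x/3)
N(7)*(q(3) + P) = (9*7)*((⅔ - ⅔*3) - 29/3) = 63*((⅔ - 2) - 29/3) = 63*(-4/3 - 29/3) = 63*(-11) = -693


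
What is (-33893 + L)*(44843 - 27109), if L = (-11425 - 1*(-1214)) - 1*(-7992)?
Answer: -640410208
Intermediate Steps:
L = -2219 (L = (-11425 + 1214) + 7992 = -10211 + 7992 = -2219)
(-33893 + L)*(44843 - 27109) = (-33893 - 2219)*(44843 - 27109) = -36112*17734 = -640410208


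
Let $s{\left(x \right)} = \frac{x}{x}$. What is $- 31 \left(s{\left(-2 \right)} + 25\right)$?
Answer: $-806$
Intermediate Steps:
$s{\left(x \right)} = 1$
$- 31 \left(s{\left(-2 \right)} + 25\right) = - 31 \left(1 + 25\right) = \left(-31\right) 26 = -806$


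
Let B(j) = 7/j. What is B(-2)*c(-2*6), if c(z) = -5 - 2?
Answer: 49/2 ≈ 24.500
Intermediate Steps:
c(z) = -7
B(-2)*c(-2*6) = (7/(-2))*(-7) = (7*(-½))*(-7) = -7/2*(-7) = 49/2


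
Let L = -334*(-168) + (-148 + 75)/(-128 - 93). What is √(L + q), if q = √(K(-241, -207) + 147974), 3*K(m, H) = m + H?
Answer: √(24665240925 + 146523*√1330422)/663 ≈ 237.69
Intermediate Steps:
K(m, H) = H/3 + m/3 (K(m, H) = (m + H)/3 = (H + m)/3 = H/3 + m/3)
L = 12400825/221 (L = 56112 - 73/(-221) = 56112 - 73*(-1/221) = 56112 + 73/221 = 12400825/221 ≈ 56112.)
q = √1330422/3 (q = √(((⅓)*(-207) + (⅓)*(-241)) + 147974) = √((-69 - 241/3) + 147974) = √(-448/3 + 147974) = √(443474/3) = √1330422/3 ≈ 384.48)
√(L + q) = √(12400825/221 + √1330422/3)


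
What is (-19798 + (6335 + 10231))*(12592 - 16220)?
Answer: 11725696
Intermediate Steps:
(-19798 + (6335 + 10231))*(12592 - 16220) = (-19798 + 16566)*(-3628) = -3232*(-3628) = 11725696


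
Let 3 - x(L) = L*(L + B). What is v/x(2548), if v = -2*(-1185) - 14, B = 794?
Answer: -2356/8515413 ≈ -0.00027667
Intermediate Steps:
v = 2356 (v = 2370 - 14 = 2356)
x(L) = 3 - L*(794 + L) (x(L) = 3 - L*(L + 794) = 3 - L*(794 + L))
v/x(2548) = 2356/(3 - 1*2548² - 794*2548) = 2356/(3 - 1*6492304 - 2023112) = 2356/(3 - 6492304 - 2023112) = 2356/(-8515413) = 2356*(-1/8515413) = -2356/8515413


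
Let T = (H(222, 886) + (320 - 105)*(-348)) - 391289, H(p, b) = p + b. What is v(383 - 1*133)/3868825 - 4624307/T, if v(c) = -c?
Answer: 715620731161/71960299753 ≈ 9.9447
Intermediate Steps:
H(p, b) = b + p
T = -465001 (T = ((886 + 222) + (320 - 105)*(-348)) - 391289 = (1108 + 215*(-348)) - 391289 = (1108 - 74820) - 391289 = -73712 - 391289 = -465001)
v(383 - 1*133)/3868825 - 4624307/T = -(383 - 1*133)/3868825 - 4624307/(-465001) = -(383 - 133)*(1/3868825) - 4624307*(-1/465001) = -1*250*(1/3868825) + 4624307/465001 = -250*1/3868825 + 4624307/465001 = -10/154753 + 4624307/465001 = 715620731161/71960299753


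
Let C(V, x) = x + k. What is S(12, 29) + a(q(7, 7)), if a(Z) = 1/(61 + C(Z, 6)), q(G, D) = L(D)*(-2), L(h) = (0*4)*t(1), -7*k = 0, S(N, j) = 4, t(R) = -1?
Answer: 269/67 ≈ 4.0149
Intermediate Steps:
k = 0 (k = -1/7*0 = 0)
L(h) = 0 (L(h) = (0*4)*(-1) = 0*(-1) = 0)
q(G, D) = 0 (q(G, D) = 0*(-2) = 0)
C(V, x) = x (C(V, x) = x + 0 = x)
a(Z) = 1/67 (a(Z) = 1/(61 + 6) = 1/67)
S(12, 29) + a(q(7, 7)) = 4 + 1/67 = 269/67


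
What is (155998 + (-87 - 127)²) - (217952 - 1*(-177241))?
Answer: -193399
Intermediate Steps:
(155998 + (-87 - 127)²) - (217952 - 1*(-177241)) = (155998 + (-214)²) - (217952 + 177241) = (155998 + 45796) - 1*395193 = 201794 - 395193 = -193399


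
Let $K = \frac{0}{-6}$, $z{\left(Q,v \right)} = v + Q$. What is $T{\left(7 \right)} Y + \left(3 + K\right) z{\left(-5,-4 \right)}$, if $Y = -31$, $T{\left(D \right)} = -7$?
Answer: $190$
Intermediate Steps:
$z{\left(Q,v \right)} = Q + v$
$K = 0$ ($K = 0 \left(- \frac{1}{6}\right) = 0$)
$T{\left(7 \right)} Y + \left(3 + K\right) z{\left(-5,-4 \right)} = \left(-7\right) \left(-31\right) + \left(3 + 0\right) \left(-5 - 4\right) = 217 + 3 \left(-9\right) = 217 - 27 = 190$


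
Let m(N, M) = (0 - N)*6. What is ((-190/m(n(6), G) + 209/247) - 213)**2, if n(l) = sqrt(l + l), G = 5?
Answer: 823034137/18252 - 262010*sqrt(3)/117 ≈ 41214.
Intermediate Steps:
n(l) = sqrt(2)*sqrt(l) (n(l) = sqrt(2*l) = sqrt(2)*sqrt(l))
m(N, M) = -6*N (m(N, M) = -N*6 = -6*N)
((-190/m(n(6), G) + 209/247) - 213)**2 = ((-190*(-sqrt(3)/36) + 209/247) - 213)**2 = ((-190*(-sqrt(3)/36) + 209*(1/247)) - 213)**2 = ((-190*(-sqrt(3)/36) + 11/13) - 213)**2 = ((-(-95)*sqrt(3)/18 + 11/13) - 213)**2 = ((95*sqrt(3)/18 + 11/13) - 213)**2 = ((11/13 + 95*sqrt(3)/18) - 213)**2 = (-2758/13 + 95*sqrt(3)/18)**2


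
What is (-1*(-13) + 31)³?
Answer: 85184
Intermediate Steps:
(-1*(-13) + 31)³ = (13 + 31)³ = 44³ = 85184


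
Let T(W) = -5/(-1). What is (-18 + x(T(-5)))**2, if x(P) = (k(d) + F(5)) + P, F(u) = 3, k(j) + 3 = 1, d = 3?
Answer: 144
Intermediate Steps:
k(j) = -2 (k(j) = -3 + 1 = -2)
T(W) = 5 (T(W) = -5*(-1) = 5)
x(P) = 1 + P (x(P) = (-2 + 3) + P = 1 + P)
(-18 + x(T(-5)))**2 = (-18 + (1 + 5))**2 = (-18 + 6)**2 = (-12)**2 = 144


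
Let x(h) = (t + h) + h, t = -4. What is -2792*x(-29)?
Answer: 173104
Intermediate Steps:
x(h) = -4 + 2*h (x(h) = (-4 + h) + h = -4 + 2*h)
-2792*x(-29) = -2792*(-4 + 2*(-29)) = -2792*(-4 - 58) = -2792*(-62) = 173104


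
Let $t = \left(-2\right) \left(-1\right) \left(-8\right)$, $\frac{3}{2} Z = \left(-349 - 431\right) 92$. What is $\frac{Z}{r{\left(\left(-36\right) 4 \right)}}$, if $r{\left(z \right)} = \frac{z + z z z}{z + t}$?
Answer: $- \frac{478400}{186633} \approx -2.5633$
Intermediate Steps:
$Z = -47840$ ($Z = \frac{2 \left(-349 - 431\right) 92}{3} = \frac{2 \left(\left(-780\right) 92\right)}{3} = \frac{2}{3} \left(-71760\right) = -47840$)
$t = -16$ ($t = 2 \left(-8\right) = -16$)
$r{\left(z \right)} = \frac{z + z^{3}}{-16 + z}$ ($r{\left(z \right)} = \frac{z + z z z}{z - 16} = \frac{z + z^{2} z}{-16 + z} = \frac{z + z^{3}}{-16 + z}$)
$\frac{Z}{r{\left(\left(-36\right) 4 \right)}} = - \frac{47840}{\frac{1}{-16 - 144} \left(\left(-36\right) 4 + \left(\left(-36\right) 4\right)^{3}\right)} = - \frac{47840}{\frac{1}{-16 - 144} \left(-144 + \left(-144\right)^{3}\right)} = - \frac{47840}{\frac{1}{-160} \left(-144 - 2985984\right)} = - \frac{47840}{\left(- \frac{1}{160}\right) \left(-2986128\right)} = - \frac{47840}{\frac{186633}{10}} = \left(-47840\right) \frac{10}{186633} = - \frac{478400}{186633}$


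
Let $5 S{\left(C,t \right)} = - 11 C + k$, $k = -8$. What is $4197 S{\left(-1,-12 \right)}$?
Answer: $\frac{12591}{5} \approx 2518.2$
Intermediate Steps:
$S{\left(C,t \right)} = - \frac{8}{5} - \frac{11 C}{5}$ ($S{\left(C,t \right)} = \frac{- 11 C - 8}{5} = \frac{-8 - 11 C}{5} = - \frac{8}{5} - \frac{11 C}{5}$)
$4197 S{\left(-1,-12 \right)} = 4197 \left(- \frac{8}{5} - - \frac{11}{5}\right) = 4197 \left(- \frac{8}{5} + \frac{11}{5}\right) = 4197 \cdot \frac{3}{5} = \frac{12591}{5}$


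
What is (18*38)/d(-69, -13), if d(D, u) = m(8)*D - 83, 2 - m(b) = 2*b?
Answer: 684/883 ≈ 0.77463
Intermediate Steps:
m(b) = 2 - 2*b
d(D, u) = -83 - 14*D (d(D, u) = (2 - 2*8)*D - 83 = (2 - 16)*D - 83 = -14*D - 83 = -83 - 14*D)
(18*38)/d(-69, -13) = (18*38)/(-83 - 14*(-69)) = 684/(-83 + 966) = 684/883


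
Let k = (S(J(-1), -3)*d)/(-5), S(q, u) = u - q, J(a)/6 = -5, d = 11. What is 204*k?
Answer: -60588/5 ≈ -12118.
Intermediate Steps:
J(a) = -30 (J(a) = 6*(-5) = -30)
k = -297/5 (k = ((-3 - 1*(-30))*11)/(-5) = ((-3 + 30)*11)*(-⅕) = (27*11)*(-⅕) = 297*(-⅕) = -297/5 ≈ -59.400)
204*k = 204*(-297/5) = -60588/5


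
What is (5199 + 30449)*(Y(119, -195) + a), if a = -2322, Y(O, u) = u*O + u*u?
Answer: 445528704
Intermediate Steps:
Y(O, u) = u² + O*u (Y(O, u) = O*u + u² = u² + O*u)
(5199 + 30449)*(Y(119, -195) + a) = (5199 + 30449)*(-195*(119 - 195) - 2322) = 35648*(-195*(-76) - 2322) = 35648*(14820 - 2322) = 35648*12498 = 445528704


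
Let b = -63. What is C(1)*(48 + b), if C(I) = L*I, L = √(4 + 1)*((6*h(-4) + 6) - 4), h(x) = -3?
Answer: 240*√5 ≈ 536.66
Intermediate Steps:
L = -16*√5 (L = √(4 + 1)*((6*(-3) + 6) - 4) = √5*((-18 + 6) - 4) = √5*(-12 - 4) = √5*(-16) = -16*√5 ≈ -35.777)
C(I) = -16*I*√5 (C(I) = (-16*√5)*I = -16*I*√5)
C(1)*(48 + b) = (-16*1*√5)*(48 - 63) = -16*√5*(-15) = 240*√5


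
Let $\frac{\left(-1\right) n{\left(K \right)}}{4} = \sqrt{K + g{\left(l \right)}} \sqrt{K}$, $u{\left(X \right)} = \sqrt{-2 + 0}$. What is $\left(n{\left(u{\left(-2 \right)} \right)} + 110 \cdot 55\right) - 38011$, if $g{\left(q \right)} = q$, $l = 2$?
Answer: $-31961 - 4 \sqrt[4]{2} \sqrt{i} \sqrt{2 + i \sqrt{2}} \approx -31964.0 - 6.6116 i$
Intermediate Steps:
$u{\left(X \right)} = i \sqrt{2}$ ($u{\left(X \right)} = \sqrt{-2} = i \sqrt{2}$)
$n{\left(K \right)} = - 4 \sqrt{K} \sqrt{2 + K}$ ($n{\left(K \right)} = - 4 \sqrt{K + 2} \sqrt{K} = - 4 \sqrt{2 + K} \sqrt{K} = - 4 \sqrt{K} \sqrt{2 + K}$)
$\left(n{\left(u{\left(-2 \right)} \right)} + 110 \cdot 55\right) - 38011 = \left(- 4 \sqrt{i \sqrt{2}} \sqrt{2 + i \sqrt{2}} + 110 \cdot 55\right) - 38011 = \left(- 4 \sqrt[4]{2} \sqrt{i} \sqrt{2 + i \sqrt{2}} + 6050\right) - 38011 = \left(6050 - 4 \sqrt[4]{2} \sqrt{i} \sqrt{2 + i \sqrt{2}}\right) - 38011 = -31961 - 4 \sqrt[4]{2} \sqrt{i} \sqrt{2 + i \sqrt{2}}$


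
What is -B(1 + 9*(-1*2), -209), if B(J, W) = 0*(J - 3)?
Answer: 0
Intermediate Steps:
B(J, W) = 0 (B(J, W) = 0*(-3 + J) = 0)
-B(1 + 9*(-1*2), -209) = -1*0 = 0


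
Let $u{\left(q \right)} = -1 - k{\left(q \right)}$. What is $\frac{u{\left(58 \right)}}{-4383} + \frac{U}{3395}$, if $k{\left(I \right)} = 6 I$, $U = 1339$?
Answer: $\frac{7053692}{14880285} \approx 0.47403$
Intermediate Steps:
$u{\left(q \right)} = -1 - 6 q$
$\frac{u{\left(58 \right)}}{-4383} + \frac{U}{3395} = \frac{-1 - 348}{-4383} + \frac{1339}{3395} = \left(-1 - 348\right) \left(- \frac{1}{4383}\right) + 1339 \cdot \frac{1}{3395} = \left(-349\right) \left(- \frac{1}{4383}\right) + \frac{1339}{3395} = \frac{349}{4383} + \frac{1339}{3395} = \frac{7053692}{14880285}$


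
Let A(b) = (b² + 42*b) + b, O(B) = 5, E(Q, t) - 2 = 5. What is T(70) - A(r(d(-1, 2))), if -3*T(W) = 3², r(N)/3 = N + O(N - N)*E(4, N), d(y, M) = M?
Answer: -17097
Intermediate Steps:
E(Q, t) = 7 (E(Q, t) = 2 + 5 = 7)
r(N) = 105 + 3*N (r(N) = 3*(N + 5*7) = 3*(N + 35) = 3*(35 + N) = 105 + 3*N)
A(b) = b² + 43*b
T(W) = -3 (T(W) = -⅓*3² = -⅓*9 = -3)
T(70) - A(r(d(-1, 2))) = -3 - (105 + 3*2)*(43 + (105 + 3*2)) = -3 - (105 + 6)*(43 + (105 + 6)) = -3 - 111*(43 + 111) = -3 - 111*154 = -3 - 1*17094 = -3 - 17094 = -17097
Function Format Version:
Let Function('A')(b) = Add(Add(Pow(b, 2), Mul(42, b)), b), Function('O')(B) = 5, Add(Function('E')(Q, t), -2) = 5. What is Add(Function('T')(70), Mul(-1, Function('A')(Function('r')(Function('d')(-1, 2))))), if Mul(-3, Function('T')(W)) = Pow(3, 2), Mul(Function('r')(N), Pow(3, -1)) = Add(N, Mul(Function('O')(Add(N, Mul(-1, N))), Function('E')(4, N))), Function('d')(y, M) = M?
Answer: -17097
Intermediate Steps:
Function('E')(Q, t) = 7 (Function('E')(Q, t) = Add(2, 5) = 7)
Function('r')(N) = Add(105, Mul(3, N)) (Function('r')(N) = Mul(3, Add(N, Mul(5, 7))) = Mul(3, Add(N, 35)) = Mul(3, Add(35, N)) = Add(105, Mul(3, N)))
Function('A')(b) = Add(Pow(b, 2), Mul(43, b))
Function('T')(W) = -3 (Function('T')(W) = Mul(Rational(-1, 3), Pow(3, 2)) = Mul(Rational(-1, 3), 9) = -3)
Add(Function('T')(70), Mul(-1, Function('A')(Function('r')(Function('d')(-1, 2))))) = Add(-3, Mul(-1, Mul(Add(105, Mul(3, 2)), Add(43, Add(105, Mul(3, 2)))))) = Add(-3, Mul(-1, Mul(Add(105, 6), Add(43, Add(105, 6))))) = Add(-3, Mul(-1, Mul(111, Add(43, 111)))) = Add(-3, Mul(-1, Mul(111, 154))) = Add(-3, Mul(-1, 17094)) = Add(-3, -17094) = -17097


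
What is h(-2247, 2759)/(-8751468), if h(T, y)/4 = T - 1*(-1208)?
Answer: 1039/2187867 ≈ 0.00047489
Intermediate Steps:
h(T, y) = 4832 + 4*T (h(T, y) = 4*(T - 1*(-1208)) = 4*(T + 1208) = 4*(1208 + T) = 4832 + 4*T)
h(-2247, 2759)/(-8751468) = (4832 + 4*(-2247))/(-8751468) = (4832 - 8988)*(-1/8751468) = -4156*(-1/8751468) = 1039/2187867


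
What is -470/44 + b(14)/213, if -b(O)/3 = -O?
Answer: -16377/1562 ≈ -10.485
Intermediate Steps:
b(O) = 3*O (b(O) = -(-3)*O = 3*O)
-470/44 + b(14)/213 = -470/44 + (3*14)/213 = -470*1/44 + 42*(1/213) = -235/22 + 14/71 = -16377/1562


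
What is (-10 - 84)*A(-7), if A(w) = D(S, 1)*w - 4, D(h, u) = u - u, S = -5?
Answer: 376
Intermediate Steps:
D(h, u) = 0
A(w) = -4 (A(w) = 0*w - 4 = 0 - 4 = -4)
(-10 - 84)*A(-7) = (-10 - 84)*(-4) = -94*(-4) = 376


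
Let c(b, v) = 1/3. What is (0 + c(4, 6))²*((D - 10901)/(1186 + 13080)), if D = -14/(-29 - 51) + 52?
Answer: -48217/570640 ≈ -0.084496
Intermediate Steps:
D = 2087/40 (D = -14/(-80) + 52 = -1/80*(-14) + 52 = 7/40 + 52 = 2087/40 ≈ 52.175)
c(b, v) = ⅓ (c(b, v) = 1*(⅓) = ⅓)
(0 + c(4, 6))²*((D - 10901)/(1186 + 13080)) = (0 + ⅓)²*((2087/40 - 10901)/(1186 + 13080)) = (⅓)²*(-433953/40/14266) = (-433953/40*1/14266)/9 = (⅑)*(-433953/570640) = -48217/570640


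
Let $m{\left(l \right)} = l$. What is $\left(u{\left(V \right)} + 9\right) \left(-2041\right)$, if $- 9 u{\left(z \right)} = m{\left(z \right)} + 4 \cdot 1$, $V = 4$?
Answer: $- \frac{148993}{9} \approx -16555.0$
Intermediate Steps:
$u{\left(z \right)} = - \frac{4}{9} - \frac{z}{9}$ ($u{\left(z \right)} = - \frac{z + 4 \cdot 1}{9} = - \frac{z + 4}{9} = - \frac{4 + z}{9} = - \frac{4}{9} - \frac{z}{9}$)
$\left(u{\left(V \right)} + 9\right) \left(-2041\right) = \left(\left(- \frac{4}{9} - \frac{4}{9}\right) + 9\right) \left(-2041\right) = \left(- \frac{8}{9} + 9\right) \left(-2041\right) = \frac{73}{9} \left(-2041\right) = - \frac{148993}{9}$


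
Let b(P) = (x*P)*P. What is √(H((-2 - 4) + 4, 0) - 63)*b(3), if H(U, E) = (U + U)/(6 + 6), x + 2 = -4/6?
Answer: -8*I*√570 ≈ -191.0*I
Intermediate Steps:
x = -8/3 (x = -2 - 4/6 = -2 - 4*⅙ = -2 - ⅔ = -8/3 ≈ -2.6667)
H(U, E) = U/6 (H(U, E) = (2*U)/12 = (2*U)*(1/12) = U/6)
b(P) = -8*P²/3 (b(P) = (-8*P/3)*P = -8*P²/3)
√(H((-2 - 4) + 4, 0) - 63)*b(3) = √(((-2 - 4) + 4)/6 - 63)*(-8/3*3²) = √((-6 + 4)/6 - 63)*(-8/3*9) = √((⅙)*(-2) - 63)*(-24) = √(-⅓ - 63)*(-24) = √(-190/3)*(-24) = (I*√570/3)*(-24) = -8*I*√570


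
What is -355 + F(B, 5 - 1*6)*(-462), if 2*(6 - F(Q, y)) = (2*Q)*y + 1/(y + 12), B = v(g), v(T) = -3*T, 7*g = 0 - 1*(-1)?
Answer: -2908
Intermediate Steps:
g = ⅐ (g = (0 - 1*(-1))/7 = (0 + 1)/7 = (⅐)*1 = ⅐ ≈ 0.14286)
B = -3/7 (B = -3*⅐ = -3/7 ≈ -0.42857)
F(Q, y) = 6 - 1/(2*(12 + y)) - Q*y (F(Q, y) = 6 - ((2*Q)*y + 1/(y + 12))/2 = 6 - (2*Q*y + 1/(12 + y))/2 = 6 - (1/(12 + y) + 2*Q*y)/2 = 6 + (-1/(2*(12 + y)) - Q*y) = 6 - 1/(2*(12 + y)) - Q*y)
-355 + F(B, 5 - 1*6)*(-462) = -355 + ((143/2 + 6*(5 - 1*6) - 1*(-3/7)*(5 - 1*6)² - 12*(-3/7)*(5 - 1*6))/(12 + (5 - 1*6)))*(-462) = -355 + ((143/2 + 6*(5 - 6) - 1*(-3/7)*(5 - 6)² - 12*(-3/7)*(5 - 6))/(12 + (5 - 6)))*(-462) = -355 + ((143/2 + 6*(-1) - 1*(-3/7)*(-1)² - 12*(-3/7)*(-1))/(12 - 1))*(-462) = -355 + ((143/2 - 6 - 1*(-3/7)*1 - 36/7)/11)*(-462) = -355 + ((143/2 - 6 + 3/7 - 36/7)/11)*(-462) = -355 + ((1/11)*(851/14))*(-462) = -355 + (851/154)*(-462) = -355 - 2553 = -2908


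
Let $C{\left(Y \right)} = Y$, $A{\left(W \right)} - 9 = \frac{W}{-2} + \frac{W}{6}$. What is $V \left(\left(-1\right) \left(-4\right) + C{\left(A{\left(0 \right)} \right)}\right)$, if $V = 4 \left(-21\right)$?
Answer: $-1092$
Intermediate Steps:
$A{\left(W \right)} = 9 - \frac{W}{3}$ ($A{\left(W \right)} = 9 + \left(\frac{W}{-2} + \frac{W}{6}\right) = 9 + \left(W \left(- \frac{1}{2}\right) + W \frac{1}{6}\right) = 9 + \left(- \frac{W}{2} + \frac{W}{6}\right) = 9 - \frac{W}{3}$)
$V = -84$
$V \left(\left(-1\right) \left(-4\right) + C{\left(A{\left(0 \right)} \right)}\right) = - 84 \left(\left(-1\right) \left(-4\right) + \left(9 - 0\right)\right) = - 84 \left(4 + \left(9 + 0\right)\right) = - 84 \left(4 + 9\right) = \left(-84\right) 13 = -1092$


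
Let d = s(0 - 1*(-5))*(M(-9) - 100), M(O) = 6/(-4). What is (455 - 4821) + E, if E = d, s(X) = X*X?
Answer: -13807/2 ≈ -6903.5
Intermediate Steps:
s(X) = X²
M(O) = -3/2 (M(O) = 6*(-¼) = -3/2)
d = -5075/2 (d = (0 - 1*(-5))²*(-3/2 - 100) = (0 + 5)²*(-203/2) = 5²*(-203/2) = 25*(-203/2) = -5075/2 ≈ -2537.5)
E = -5075/2 ≈ -2537.5
(455 - 4821) + E = (455 - 4821) - 5075/2 = -4366 - 5075/2 = -13807/2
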